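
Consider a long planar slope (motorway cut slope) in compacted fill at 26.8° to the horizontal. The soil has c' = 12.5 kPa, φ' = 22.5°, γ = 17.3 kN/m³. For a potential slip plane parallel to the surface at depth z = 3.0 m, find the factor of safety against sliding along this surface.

For an infinite slope with a slip plane parallel to the surface (no pore pressure): FS = [c' + γz cos²β tanφ'] / [γz sinβ cosβ].
γz = 17.3·3.0 = 51.90 kN/m²
Numerator = 12.5 + 51.90·cos²26.8°·tan22.5° = 12.5 + 51.90·0.7967·0.4142 = 29.627 kPa
Denominator = 51.90·sin26.8°·cos26.8° = 51.90·0.4509·0.8926 = 20.887 kPa
FS = 29.627 / 20.887 = 1.418

FS = 1.42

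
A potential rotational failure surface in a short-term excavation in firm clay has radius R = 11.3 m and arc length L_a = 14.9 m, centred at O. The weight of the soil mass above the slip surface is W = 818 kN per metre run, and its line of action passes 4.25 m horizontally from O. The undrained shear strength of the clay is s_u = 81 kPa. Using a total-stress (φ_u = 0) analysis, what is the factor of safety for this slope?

FS = 3.92

Taking moments about the centre O, the resisting moment is provided by the undrained shear strength acting along the arc:
M_R = s_u·L_a·R = 81·14.90·11.3 = 13638.0 kN·m/m
M_D = W·d = 818·4.25 = 3476.5 kN·m/m
FS = M_R / M_D = 13638.0 / 3476.5 = 3.923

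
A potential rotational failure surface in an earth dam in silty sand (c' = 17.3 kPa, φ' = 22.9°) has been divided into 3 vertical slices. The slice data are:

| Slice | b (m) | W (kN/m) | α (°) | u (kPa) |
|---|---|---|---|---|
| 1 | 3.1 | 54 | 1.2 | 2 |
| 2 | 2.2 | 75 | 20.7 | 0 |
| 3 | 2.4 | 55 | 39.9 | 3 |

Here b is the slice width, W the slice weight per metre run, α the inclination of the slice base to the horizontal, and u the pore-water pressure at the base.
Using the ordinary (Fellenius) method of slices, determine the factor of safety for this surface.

Ordinary method of slices: FS = Σ[c'·Δl_i + (W_i cosα_i − u_i·Δl_i)·tanφ'] / Σ W_i sinα_i, with Δl_i = b_i / cosα_i.
Slice 1: Δl = 3.1/cos1.2° = 3.101 m; N'_1 = 54·cos1.2° − 2·3.101 = 47.8; c'Δl = 53.64; W sinα = 1.1
Slice 2: Δl = 2.2/cos20.7° = 2.352 m; N'_2 = 75·cos20.7° − 0·2.352 = 70.2; c'Δl = 40.69; W sinα = 26.5
Slice 3: Δl = 2.4/cos39.9° = 3.128 m; N'_3 = 55·cos39.9° − 3·3.128 = 32.8; c'Δl = 54.12; W sinα = 35.3
Σc'Δl = 148.4 kN/m; ΣN' = 150.8 kN/m; ΣW sinα = 62.9 kN/m
Resisting = 148.4 + 150.8·tan22.9° = 148.4 + 63.7 = 212.1 kN/m
FS = 212.1 / 62.9 = 3.371

FS = 3.37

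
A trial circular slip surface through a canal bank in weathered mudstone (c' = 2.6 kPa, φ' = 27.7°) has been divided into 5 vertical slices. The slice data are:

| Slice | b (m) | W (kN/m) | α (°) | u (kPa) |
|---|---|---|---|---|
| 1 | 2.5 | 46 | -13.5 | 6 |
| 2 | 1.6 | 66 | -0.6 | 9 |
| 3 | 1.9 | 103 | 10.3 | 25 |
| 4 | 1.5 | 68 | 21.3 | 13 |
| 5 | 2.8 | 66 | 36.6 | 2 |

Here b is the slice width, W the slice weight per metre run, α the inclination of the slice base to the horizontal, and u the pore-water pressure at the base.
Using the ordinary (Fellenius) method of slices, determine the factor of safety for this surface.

FS = 2.05

Ordinary method of slices: FS = Σ[c'·Δl_i + (W_i cosα_i − u_i·Δl_i)·tanφ'] / Σ W_i sinα_i, with Δl_i = b_i / cosα_i.
Slice 1: Δl = 2.5/cos(-13.5°) = 2.571 m; N'_1 = 46·cos(-13.5°) − 6·2.571 = 29.3; c'Δl = 6.68; W sinα = -10.7
Slice 2: Δl = 1.6/cos(-0.6°) = 1.600 m; N'_2 = 66·cos(-0.6°) − 9·1.600 = 51.6; c'Δl = 4.16; W sinα = -0.7
Slice 3: Δl = 1.9/cos10.3° = 1.931 m; N'_3 = 103·cos10.3° − 25·1.931 = 53.1; c'Δl = 5.02; W sinα = 18.4
Slice 4: Δl = 1.5/cos21.3° = 1.610 m; N'_4 = 68·cos21.3° − 13·1.610 = 42.4; c'Δl = 4.19; W sinα = 24.7
Slice 5: Δl = 2.8/cos36.6° = 3.488 m; N'_5 = 66·cos36.6° − 2·3.488 = 46.0; c'Δl = 9.07; W sinα = 39.4
Σc'Δl = 29.1 kN/m; ΣN' = 222.4 kN/m; ΣW sinα = 71.0 kN/m
Resisting = 29.1 + 222.4·tan27.7° = 29.1 + 116.8 = 145.9 kN/m
FS = 145.9 / 71.0 = 2.054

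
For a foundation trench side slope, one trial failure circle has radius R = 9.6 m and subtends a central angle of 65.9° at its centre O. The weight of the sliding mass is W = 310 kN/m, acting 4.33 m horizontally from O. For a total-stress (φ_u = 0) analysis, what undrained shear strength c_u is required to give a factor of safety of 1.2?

FS = c_u·L_a·R / (W·d), so c_u = FS·W·d / (L_a·R).
Arc length L_a = R·θ = 9.6·(65.9°·π/180) = 9.6·1.1502 = 11.04 m
c_u = 1.2·310·4.33 / (11.04·9.6) = 1610.8 / 106.00 = 15.20 kPa

c_u = 15.2 kPa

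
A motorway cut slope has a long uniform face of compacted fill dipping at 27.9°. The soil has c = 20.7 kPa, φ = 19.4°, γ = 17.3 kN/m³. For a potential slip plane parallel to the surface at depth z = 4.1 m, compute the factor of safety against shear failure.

FS = 1.37

For an infinite slope with a slip plane parallel to the surface (no pore pressure): FS = [c + γz cos²β tanφ] / [γz sinβ cosβ].
γz = 17.3·4.1 = 70.93 kN/m²
Numerator = 20.7 + 70.93·cos²27.9°·tan19.4° = 20.7 + 70.93·0.7810·0.3522 = 40.209 kPa
Denominator = 70.93·sin27.9°·cos27.9° = 70.93·0.4679·0.8838 = 29.332 kPa
FS = 40.209 / 29.332 = 1.371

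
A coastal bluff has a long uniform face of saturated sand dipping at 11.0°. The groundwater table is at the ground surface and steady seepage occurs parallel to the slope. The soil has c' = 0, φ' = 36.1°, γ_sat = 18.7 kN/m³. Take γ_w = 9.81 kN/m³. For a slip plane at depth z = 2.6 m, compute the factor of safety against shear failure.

With seepage parallel to the slope and the water table at the surface, the effective normal stress on the slip plane uses the buoyant unit weight γ' = γ_sat − γ_w while the driving shear stress uses γ_sat:
FS = [c' + γ' z cos²β tanφ'] / [γ_sat z sinβ cosβ]
(For c' = 0 this reduces to FS = (γ'/γ_sat)·tanφ'/tanβ.)
γ' = 18.7 − 9.81 = 8.89 kN/m³
Numerator = 0.0 + 8.89·2.6·cos²11.0°·tan36.1° = 0.0 + 8.89·2.6·0.9636·0.7292 = 16.241 kPa
Denominator = 18.7·2.6·sin11.0°·cos11.0° = 18.7·2.6·0.1908·0.9816 = 9.107 kPa
FS = 16.241 / 9.107 = 1.783

FS = 1.78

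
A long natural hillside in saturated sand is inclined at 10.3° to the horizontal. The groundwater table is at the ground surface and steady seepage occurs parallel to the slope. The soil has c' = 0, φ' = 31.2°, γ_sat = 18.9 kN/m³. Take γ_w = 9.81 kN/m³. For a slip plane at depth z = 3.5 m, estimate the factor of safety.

FS = 1.60

With seepage parallel to the slope and the water table at the surface, the effective normal stress on the slip plane uses the buoyant unit weight γ' = γ_sat − γ_w while the driving shear stress uses γ_sat:
FS = [c' + γ' z cos²β tanφ'] / [γ_sat z sinβ cosβ]
(For c' = 0 this reduces to FS = (γ'/γ_sat)·tanφ'/tanβ.)
γ' = 18.9 − 9.81 = 9.09 kN/m³
Numerator = 0.0 + 9.09·3.5·cos²10.3°·tan31.2° = 0.0 + 9.09·3.5·0.9680·0.6056 = 18.652 kPa
Denominator = 18.9·3.5·sin10.3°·cos10.3° = 18.9·3.5·0.1788·0.9839 = 11.637 kPa
FS = 18.652 / 11.637 = 1.603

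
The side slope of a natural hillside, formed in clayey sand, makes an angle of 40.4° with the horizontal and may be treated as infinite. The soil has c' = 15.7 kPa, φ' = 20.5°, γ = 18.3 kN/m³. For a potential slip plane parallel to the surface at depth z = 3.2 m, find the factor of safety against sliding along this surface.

For an infinite slope with a slip plane parallel to the surface (no pore pressure): FS = [c' + γz cos²β tanφ'] / [γz sinβ cosβ].
γz = 18.3·3.2 = 58.56 kN/m²
Numerator = 15.7 + 58.56·cos²40.4°·tan20.5° = 15.7 + 58.56·0.5799·0.3739 = 28.398 kPa
Denominator = 58.56·sin40.4°·cos40.4° = 58.56·0.6481·0.7615 = 28.903 kPa
FS = 28.398 / 28.903 = 0.983

FS = 0.98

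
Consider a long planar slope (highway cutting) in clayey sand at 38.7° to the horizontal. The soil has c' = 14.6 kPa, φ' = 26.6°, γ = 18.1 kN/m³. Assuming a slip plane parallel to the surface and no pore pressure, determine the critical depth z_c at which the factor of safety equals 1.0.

z_c = 4.41 m

Setting FS = 1.00 in FS = [c' + γz cos²β tanφ'] / [γz sinβ cosβ] and solving for z:
z = c' / [γ cosβ (FS·sinβ − cosβ·tanφ')]
  = 14.6 / [18.1·cos38.7°·(1.00·sin38.7° − cos38.7°·tan26.6°)]
  = 14.6 / [18.1·0.7804·(1.00·0.6252 − 0.7804·0.5008)]
  = 14.6 / 3.3115 = 4.409 m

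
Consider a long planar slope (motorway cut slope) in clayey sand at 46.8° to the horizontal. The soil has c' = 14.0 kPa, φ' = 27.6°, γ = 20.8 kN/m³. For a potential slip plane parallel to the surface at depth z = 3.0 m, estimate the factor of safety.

For an infinite slope with a slip plane parallel to the surface (no pore pressure): FS = [c' + γz cos²β tanφ'] / [γz sinβ cosβ].
γz = 20.8·3.0 = 62.40 kN/m²
Numerator = 14.0 + 62.40·cos²46.8°·tan27.6° = 14.0 + 62.40·0.4686·0.5228 = 29.287 kPa
Denominator = 62.40·sin46.8°·cos46.8° = 62.40·0.7290·0.6845 = 31.138 kPa
FS = 29.287 / 31.138 = 0.941

FS = 0.94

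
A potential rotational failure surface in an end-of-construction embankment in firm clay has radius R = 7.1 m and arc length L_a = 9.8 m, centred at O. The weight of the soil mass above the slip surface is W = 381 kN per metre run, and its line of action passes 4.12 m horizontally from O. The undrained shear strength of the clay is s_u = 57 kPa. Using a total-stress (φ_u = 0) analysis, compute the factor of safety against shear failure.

FS = 2.53

Taking moments about the centre O, the resisting moment is provided by the undrained shear strength acting along the arc:
M_R = s_u·L_a·R = 57·9.80·7.1 = 3966.1 kN·m/m
M_D = W·d = 381·4.12 = 1569.7 kN·m/m
FS = M_R / M_D = 3966.1 / 1569.7 = 2.527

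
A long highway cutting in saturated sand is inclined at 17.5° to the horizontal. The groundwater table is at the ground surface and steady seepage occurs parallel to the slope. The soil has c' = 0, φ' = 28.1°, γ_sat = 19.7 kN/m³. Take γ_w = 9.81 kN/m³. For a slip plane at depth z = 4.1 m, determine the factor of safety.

With seepage parallel to the slope and the water table at the surface, the effective normal stress on the slip plane uses the buoyant unit weight γ' = γ_sat − γ_w while the driving shear stress uses γ_sat:
FS = [c' + γ' z cos²β tanφ'] / [γ_sat z sinβ cosβ]
(For c' = 0 this reduces to FS = (γ'/γ_sat)·tanφ'/tanβ.)
γ' = 19.7 − 9.81 = 9.89 kN/m³
Numerator = 0.0 + 9.89·4.1·cos²17.5°·tan28.1° = 0.0 + 9.89·4.1·0.9096·0.5340 = 19.693 kPa
Denominator = 19.7·4.1·sin17.5°·cos17.5° = 19.7·4.1·0.3007·0.9537 = 23.164 kPa
FS = 19.693 / 23.164 = 0.850

FS = 0.85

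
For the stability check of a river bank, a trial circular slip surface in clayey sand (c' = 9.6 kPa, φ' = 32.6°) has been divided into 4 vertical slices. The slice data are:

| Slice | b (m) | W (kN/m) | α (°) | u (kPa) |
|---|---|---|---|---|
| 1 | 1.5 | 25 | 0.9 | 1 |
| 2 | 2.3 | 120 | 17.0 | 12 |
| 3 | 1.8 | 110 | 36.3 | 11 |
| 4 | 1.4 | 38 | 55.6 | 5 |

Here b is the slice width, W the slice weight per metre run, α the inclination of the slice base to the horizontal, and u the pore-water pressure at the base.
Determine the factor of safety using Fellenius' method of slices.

FS = 1.51

Ordinary method of slices: FS = Σ[c'·Δl_i + (W_i cosα_i − u_i·Δl_i)·tanφ'] / Σ W_i sinα_i, with Δl_i = b_i / cosα_i.
Slice 1: Δl = 1.5/cos0.9° = 1.500 m; N'_1 = 25·cos0.9° − 1·1.500 = 23.5; c'Δl = 14.40; W sinα = 0.4
Slice 2: Δl = 2.3/cos17.0° = 2.405 m; N'_2 = 120·cos17.0° − 12·2.405 = 85.9; c'Δl = 23.09; W sinα = 35.1
Slice 3: Δl = 1.8/cos36.3° = 2.233 m; N'_3 = 110·cos36.3° − 11·2.233 = 64.1; c'Δl = 21.44; W sinα = 65.1
Slice 4: Δl = 1.4/cos55.6° = 2.478 m; N'_4 = 38·cos55.6° − 5·2.478 = 9.1; c'Δl = 23.79; W sinα = 31.4
Σc'Δl = 82.7 kN/m; ΣN' = 182.6 kN/m; ΣW sinα = 132.0 kN/m
Resisting = 82.7 + 182.6·tan32.6° = 82.7 + 116.7 = 199.5 kN/m
FS = 199.5 / 132.0 = 1.512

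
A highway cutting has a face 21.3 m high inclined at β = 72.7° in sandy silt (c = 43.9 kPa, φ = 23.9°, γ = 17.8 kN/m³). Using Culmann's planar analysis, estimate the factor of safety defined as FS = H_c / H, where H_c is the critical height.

H_c = (4c/γ) · sinβ cosφ / [1 − cos(β − φ)]
    = (4·43.9/17.8) · sin72.7°·cos23.9° / [1 − cos48.8°]
    = 9.865 · 0.8729 / 0.3413 = 25.23 m
FS = H_c / H = 25.23 / 21.3 = 1.185

FS = 1.18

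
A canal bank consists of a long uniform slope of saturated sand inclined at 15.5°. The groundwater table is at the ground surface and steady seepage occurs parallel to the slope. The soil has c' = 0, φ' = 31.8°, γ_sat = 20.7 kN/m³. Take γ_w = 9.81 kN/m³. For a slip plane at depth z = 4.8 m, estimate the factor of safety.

FS = 1.18

With seepage parallel to the slope and the water table at the surface, the effective normal stress on the slip plane uses the buoyant unit weight γ' = γ_sat − γ_w while the driving shear stress uses γ_sat:
FS = [c' + γ' z cos²β tanφ'] / [γ_sat z sinβ cosβ]
(For c' = 0 this reduces to FS = (γ'/γ_sat)·tanφ'/tanβ.)
γ' = 20.7 − 9.81 = 10.89 kN/m³
Numerator = 0.0 + 10.89·4.8·cos²15.5°·tan31.8° = 0.0 + 10.89·4.8·0.9286·0.6200 = 30.095 kPa
Denominator = 20.7·4.8·sin15.5°·cos15.5° = 20.7·4.8·0.2672·0.9636 = 25.587 kPa
FS = 30.095 / 25.587 = 1.176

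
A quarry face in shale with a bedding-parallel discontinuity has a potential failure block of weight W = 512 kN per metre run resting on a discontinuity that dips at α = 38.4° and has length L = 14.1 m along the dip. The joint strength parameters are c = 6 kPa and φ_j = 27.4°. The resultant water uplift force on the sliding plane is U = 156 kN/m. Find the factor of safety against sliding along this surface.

FS = 0.67

Resolving the block weight along and normal to the plane and applying the Mohr–Coulomb strength on the joint:
N' = W cosα − U = 512·cos38.4° − 156 = 245.3 kN/m
Driving force T = W sinα = 512·sin38.4° = 318.0 kN/m
Resisting force R = c·L + N'·tanφ_j = 6·14.1 + 245.3·tan27.4° = 84.6 + 127.1 = 211.7 kN/m
FS = R / T = 211.7 / 318.0 = 0.666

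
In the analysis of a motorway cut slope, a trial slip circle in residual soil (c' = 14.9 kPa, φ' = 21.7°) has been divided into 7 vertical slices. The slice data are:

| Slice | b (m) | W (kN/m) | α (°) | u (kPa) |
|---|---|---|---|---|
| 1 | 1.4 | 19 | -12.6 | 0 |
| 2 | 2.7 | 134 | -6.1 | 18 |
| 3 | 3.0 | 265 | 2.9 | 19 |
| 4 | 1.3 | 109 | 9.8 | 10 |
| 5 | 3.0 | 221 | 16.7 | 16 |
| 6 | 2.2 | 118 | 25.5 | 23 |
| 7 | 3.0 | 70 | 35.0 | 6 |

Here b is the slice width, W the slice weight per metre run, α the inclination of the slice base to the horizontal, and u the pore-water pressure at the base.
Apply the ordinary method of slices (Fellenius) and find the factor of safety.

Ordinary method of slices: FS = Σ[c'·Δl_i + (W_i cosα_i − u_i·Δl_i)·tanφ'] / Σ W_i sinα_i, with Δl_i = b_i / cosα_i.
Slice 1: Δl = 1.4/cos(-12.6°) = 1.435 m; N'_1 = 19·cos(-12.6°) − 0·1.435 = 18.5; c'Δl = 21.37; W sinα = -4.1
Slice 2: Δl = 2.7/cos(-6.1°) = 2.715 m; N'_2 = 134·cos(-6.1°) − 18·2.715 = 84.4; c'Δl = 40.46; W sinα = -14.2
Slice 3: Δl = 3.0/cos2.9° = 3.004 m; N'_3 = 265·cos2.9° − 19·3.004 = 207.6; c'Δl = 44.76; W sinα = 13.4
Slice 4: Δl = 1.3/cos9.8° = 1.319 m; N'_4 = 109·cos9.8° − 10·1.319 = 94.2; c'Δl = 19.66; W sinα = 18.6
Slice 5: Δl = 3.0/cos16.7° = 3.132 m; N'_5 = 221·cos16.7° − 16·3.132 = 161.6; c'Δl = 46.67; W sinα = 63.5
Slice 6: Δl = 2.2/cos25.5° = 2.437 m; N'_6 = 118·cos25.5° − 23·2.437 = 50.4; c'Δl = 36.32; W sinα = 50.8
Slice 7: Δl = 3.0/cos35.0° = 3.662 m; N'_7 = 70·cos35.0° − 6·3.662 = 35.4; c'Δl = 54.57; W sinα = 40.2
Σc'Δl = 263.8 kN/m; ΣN' = 652.1 kN/m; ΣW sinα = 168.0 kN/m
Resisting = 263.8 + 652.1·tan21.7° = 263.8 + 259.5 = 523.3 kN/m
FS = 523.3 / 168.0 = 3.114

FS = 3.11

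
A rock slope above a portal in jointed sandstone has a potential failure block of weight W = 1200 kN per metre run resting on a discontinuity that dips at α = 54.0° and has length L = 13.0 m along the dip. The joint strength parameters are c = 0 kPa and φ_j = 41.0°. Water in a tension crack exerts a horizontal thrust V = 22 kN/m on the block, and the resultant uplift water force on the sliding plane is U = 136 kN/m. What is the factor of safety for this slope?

Resolving the block weight along and normal to the plane and applying the Mohr–Coulomb strength on the joint:
N' = W cosα − U − V sinα = 1200·cos54.0° − 136 − 22·sin54.0° = 551.5 kN/m
Driving force T = W sinα + V cosα = 1200·sin54.0° + 22·cos54.0° = 983.8 kN/m
Resisting force R = c·L + N'·tanφ_j = 0·13.0 + 551.5·tan41.0° = 0.0 + 479.4 = 479.4 kN/m
FS = R / T = 479.4 / 983.8 = 0.487

FS = 0.49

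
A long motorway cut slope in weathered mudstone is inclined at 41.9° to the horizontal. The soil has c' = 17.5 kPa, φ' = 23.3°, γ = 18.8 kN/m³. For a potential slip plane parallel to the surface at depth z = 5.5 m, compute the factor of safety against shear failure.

For an infinite slope with a slip plane parallel to the surface (no pore pressure): FS = [c' + γz cos²β tanφ'] / [γz sinβ cosβ].
γz = 18.8·5.5 = 103.40 kN/m²
Numerator = 17.5 + 103.40·cos²41.9°·tan23.3° = 17.5 + 103.40·0.5540·0.4307 = 42.170 kPa
Denominator = 103.40·sin41.9°·cos41.9° = 103.40·0.6678·0.7443 = 51.398 kPa
FS = 42.170 / 51.398 = 0.820

FS = 0.82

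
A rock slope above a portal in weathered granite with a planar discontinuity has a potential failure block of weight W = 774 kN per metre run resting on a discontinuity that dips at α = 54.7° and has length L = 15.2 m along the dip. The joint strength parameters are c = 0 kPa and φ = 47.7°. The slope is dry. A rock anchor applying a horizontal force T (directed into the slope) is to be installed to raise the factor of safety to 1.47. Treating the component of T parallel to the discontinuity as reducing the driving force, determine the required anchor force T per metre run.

T = 250 kN/m

Resolving forces along and normal to the sliding plane, with the horizontal anchor force T adding T·sinα to the effective normal force and T·cosα acting up the plane against the driving force:
FS = [cL + (W cosα + T sinα) tanφ] / [W sinα − T cosα]
Without the anchor: N' = 447.3 kN/m, driving T_d = 631.7 kN/m, resisting R = 0·15.2 + 447.3·tan47.7° = 491.5 kN/m, FS = 0.78.
Setting FS = 1.47 and solving for T:
1.47·(631.7 − T cos54.7°) = 491.5 + T sin54.7°·tan47.7°
T·(sin54.7°·tan47.7° + 1.47·cos54.7°) = 1.47·631.7 − 491.5
T·(0.8161·1.0990 + 1.47·0.5779) = 928.6 − 491.5 = 437.1
T·1.7464 = 437.1
T = 250.3 kN/m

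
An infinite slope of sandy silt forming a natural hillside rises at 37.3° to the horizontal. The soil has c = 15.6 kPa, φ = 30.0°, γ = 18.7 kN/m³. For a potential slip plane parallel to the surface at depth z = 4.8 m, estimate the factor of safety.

FS = 1.12

For an infinite slope with a slip plane parallel to the surface (no pore pressure): FS = [c + γz cos²β tanφ] / [γz sinβ cosβ].
γz = 18.7·4.8 = 89.76 kN/m²
Numerator = 15.6 + 89.76·cos²37.3°·tan30.0° = 15.6 + 89.76·0.6328·0.5774 = 48.392 kPa
Denominator = 89.76·sin37.3°·cos37.3° = 89.76·0.6060·0.7955 = 43.269 kPa
FS = 48.392 / 43.269 = 1.118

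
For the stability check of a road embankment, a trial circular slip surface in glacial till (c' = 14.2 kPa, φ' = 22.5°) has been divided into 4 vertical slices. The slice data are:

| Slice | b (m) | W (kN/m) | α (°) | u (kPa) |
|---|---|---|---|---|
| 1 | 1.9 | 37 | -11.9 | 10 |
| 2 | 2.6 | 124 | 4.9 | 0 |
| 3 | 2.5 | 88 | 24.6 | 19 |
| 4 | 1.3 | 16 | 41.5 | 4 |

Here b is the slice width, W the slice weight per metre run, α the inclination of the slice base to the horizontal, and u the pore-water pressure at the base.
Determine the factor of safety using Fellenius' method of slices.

Ordinary method of slices: FS = Σ[c'·Δl_i + (W_i cosα_i − u_i·Δl_i)·tanφ'] / Σ W_i sinα_i, with Δl_i = b_i / cosα_i.
Slice 1: Δl = 1.9/cos(-11.9°) = 1.942 m; N'_1 = 37·cos(-11.9°) − 10·1.942 = 16.8; c'Δl = 27.57; W sinα = -7.6
Slice 2: Δl = 2.6/cos4.9° = 2.610 m; N'_2 = 124·cos4.9° − 0·2.610 = 123.5; c'Δl = 37.06; W sinα = 10.6
Slice 3: Δl = 2.5/cos24.6° = 2.750 m; N'_3 = 88·cos24.6° − 19·2.750 = 27.8; c'Δl = 39.04; W sinα = 36.6
Slice 4: Δl = 1.3/cos41.5° = 1.736 m; N'_4 = 16·cos41.5° − 4·1.736 = 5.0; c'Δl = 24.65; W sinα = 10.6
Σc'Δl = 128.3 kN/m; ΣN' = 173.1 kN/m; ΣW sinα = 50.2 kN/m
Resisting = 128.3 + 173.1·tan22.5° = 128.3 + 71.7 = 200.0 kN/m
FS = 200.0 / 50.2 = 3.985

FS = 3.99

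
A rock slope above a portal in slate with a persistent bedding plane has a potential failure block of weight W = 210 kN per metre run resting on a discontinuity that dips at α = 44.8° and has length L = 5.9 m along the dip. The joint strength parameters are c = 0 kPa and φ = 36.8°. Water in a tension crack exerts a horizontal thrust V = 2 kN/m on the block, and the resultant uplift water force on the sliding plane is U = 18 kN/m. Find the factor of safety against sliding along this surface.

Resolving the block weight along and normal to the plane and applying the Mohr–Coulomb strength on the joint:
N' = W cosα − U − V sinα = 210·cos44.8° − 18 − 2·sin44.8° = 129.6 kN/m
Driving force T = W sinα + V cosα = 210·sin44.8° + 2·cos44.8° = 149.4 kN/m
Resisting force R = c·L + N'·tanφ = 0·5.9 + 129.6·tan36.8° = 0.0 + 97.0 = 97.0 kN/m
FS = R / T = 97.0 / 149.4 = 0.649

FS = 0.65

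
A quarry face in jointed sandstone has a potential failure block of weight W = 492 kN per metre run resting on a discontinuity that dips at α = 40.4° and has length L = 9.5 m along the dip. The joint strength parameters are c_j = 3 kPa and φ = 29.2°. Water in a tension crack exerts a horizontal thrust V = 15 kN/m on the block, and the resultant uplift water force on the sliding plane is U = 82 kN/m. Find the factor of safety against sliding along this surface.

FS = 0.57

Resolving the block weight along and normal to the plane and applying the Mohr–Coulomb strength on the joint:
N' = W cosα − U − V sinα = 492·cos40.4° − 82 − 15·sin40.4° = 283.0 kN/m
Driving force T = W sinα + V cosα = 492·sin40.4° + 15·cos40.4° = 330.3 kN/m
Resisting force R = c_j·L + N'·tanφ = 3·9.5 + 283.0·tan29.2° = 28.5 + 158.1 = 186.6 kN/m
FS = R / T = 186.6 / 330.3 = 0.565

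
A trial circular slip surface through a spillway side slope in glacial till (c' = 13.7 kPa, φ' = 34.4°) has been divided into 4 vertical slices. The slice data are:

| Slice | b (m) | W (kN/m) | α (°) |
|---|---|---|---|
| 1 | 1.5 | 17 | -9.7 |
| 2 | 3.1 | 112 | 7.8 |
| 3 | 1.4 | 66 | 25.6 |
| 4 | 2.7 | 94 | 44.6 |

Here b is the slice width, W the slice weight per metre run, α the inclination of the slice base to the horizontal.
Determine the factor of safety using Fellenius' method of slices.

Ordinary method of slices: FS = Σ[c'·Δl_i + (W_i cosα_i)·tanφ'] / Σ W_i sinα_i, with Δl_i = b_i / cosα_i.
Slice 1: Δl = 1.5/cos(-9.7°) = 1.522 m; N'_1 = 17·cos(-9.7°) = 16.8; c'Δl = 20.85; W sinα = -2.9
Slice 2: Δl = 3.1/cos7.8° = 3.129 m; N'_2 = 112·cos7.8° = 111.0; c'Δl = 42.87; W sinα = 15.2
Slice 3: Δl = 1.4/cos25.6° = 1.552 m; N'_3 = 66·cos25.6° = 59.5; c'Δl = 21.27; W sinα = 28.5
Slice 4: Δl = 2.7/cos44.6° = 3.792 m; N'_4 = 94·cos44.6° = 66.9; c'Δl = 51.95; W sinα = 66.0
Σc'Δl = 136.9 kN/m; ΣN' = 254.2 kN/m; ΣW sinα = 106.9 kN/m
Resisting = 136.9 + 254.2·tan34.4° = 136.9 + 174.0 = 311.0 kN/m
FS = 311.0 / 106.9 = 2.910

FS = 2.91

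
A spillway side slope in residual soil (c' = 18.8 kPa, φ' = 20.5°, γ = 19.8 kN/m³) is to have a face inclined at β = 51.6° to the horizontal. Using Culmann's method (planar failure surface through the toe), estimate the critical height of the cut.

H_c = 19.40 m

Culmann's analysis gives the critical failure plane at α_cr = (β + φ')/2 = (51.6 + 20.5)/2 = 36.0°, and the critical height
H_c = (4c'/γ) · sinβ cosφ' / [1 − cos(β − φ')]
    = (4·18.8/19.8) · sin51.6°·cos20.5° / [1 − cos(31.1°)]
    = 3.798 · 0.7837·0.9367 / [1 − 0.8563]
    = 3.798 · 0.7341 / 0.1437
    = 19.40 m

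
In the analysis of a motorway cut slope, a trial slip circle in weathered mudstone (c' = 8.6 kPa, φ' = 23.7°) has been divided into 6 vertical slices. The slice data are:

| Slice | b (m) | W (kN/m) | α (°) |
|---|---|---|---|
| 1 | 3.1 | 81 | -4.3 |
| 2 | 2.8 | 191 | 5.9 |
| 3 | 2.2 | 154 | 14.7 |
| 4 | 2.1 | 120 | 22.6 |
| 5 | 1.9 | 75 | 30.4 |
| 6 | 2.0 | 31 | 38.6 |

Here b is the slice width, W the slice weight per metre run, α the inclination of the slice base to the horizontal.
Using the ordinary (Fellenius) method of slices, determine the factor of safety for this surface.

Ordinary method of slices: FS = Σ[c'·Δl_i + (W_i cosα_i)·tanφ'] / Σ W_i sinα_i, with Δl_i = b_i / cosα_i.
Slice 1: Δl = 3.1/cos(-4.3°) = 3.109 m; N'_1 = 81·cos(-4.3°) = 80.8; c'Δl = 26.74; W sinα = -6.1
Slice 2: Δl = 2.8/cos5.9° = 2.815 m; N'_2 = 191·cos5.9° = 190.0; c'Δl = 24.21; W sinα = 19.6
Slice 3: Δl = 2.2/cos14.7° = 2.274 m; N'_3 = 154·cos14.7° = 149.0; c'Δl = 19.56; W sinα = 39.1
Slice 4: Δl = 2.1/cos22.6° = 2.275 m; N'_4 = 120·cos22.6° = 110.8; c'Δl = 19.56; W sinα = 46.1
Slice 5: Δl = 1.9/cos30.4° = 2.203 m; N'_5 = 75·cos30.4° = 64.7; c'Δl = 18.94; W sinα = 38.0
Slice 6: Δl = 2.0/cos38.6° = 2.559 m; N'_6 = 31·cos38.6° = 24.2; c'Δl = 22.01; W sinα = 19.3
Σc'Δl = 131.0 kN/m; ΣN' = 619.4 kN/m; ΣW sinα = 156.0 kN/m
Resisting = 131.0 + 619.4·tan23.7° = 131.0 + 271.9 = 402.9 kN/m
FS = 402.9 / 156.0 = 2.582

FS = 2.58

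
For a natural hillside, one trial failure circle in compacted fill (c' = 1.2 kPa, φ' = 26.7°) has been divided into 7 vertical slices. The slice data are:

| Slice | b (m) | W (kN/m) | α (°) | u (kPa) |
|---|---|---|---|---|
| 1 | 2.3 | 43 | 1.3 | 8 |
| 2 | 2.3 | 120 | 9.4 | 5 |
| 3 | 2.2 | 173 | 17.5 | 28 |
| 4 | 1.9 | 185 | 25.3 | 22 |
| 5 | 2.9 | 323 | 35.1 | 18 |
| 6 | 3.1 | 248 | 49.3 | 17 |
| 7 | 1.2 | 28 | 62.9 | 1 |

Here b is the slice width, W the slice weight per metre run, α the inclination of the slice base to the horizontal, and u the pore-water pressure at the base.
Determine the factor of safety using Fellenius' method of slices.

Ordinary method of slices: FS = Σ[c'·Δl_i + (W_i cosα_i − u_i·Δl_i)·tanφ'] / Σ W_i sinα_i, with Δl_i = b_i / cosα_i.
Slice 1: Δl = 2.3/cos1.3° = 2.301 m; N'_1 = 43·cos1.3° − 8·2.301 = 24.6; c'Δl = 2.76; W sinα = 1.0
Slice 2: Δl = 2.3/cos9.4° = 2.331 m; N'_2 = 120·cos9.4° − 5·2.331 = 106.7; c'Δl = 2.80; W sinα = 19.6
Slice 3: Δl = 2.2/cos17.5° = 2.307 m; N'_3 = 173·cos17.5° − 28·2.307 = 100.4; c'Δl = 2.77; W sinα = 52.0
Slice 4: Δl = 1.9/cos25.3° = 2.102 m; N'_4 = 185·cos25.3° − 22·2.102 = 121.0; c'Δl = 2.52; W sinα = 79.1
Slice 5: Δl = 2.9/cos35.1° = 3.545 m; N'_5 = 323·cos35.1° − 18·3.545 = 200.5; c'Δl = 4.25; W sinα = 185.7
Slice 6: Δl = 3.1/cos49.3° = 4.754 m; N'_6 = 248·cos49.3° − 17·4.754 = 80.9; c'Δl = 5.70; W sinα = 188.0
Slice 7: Δl = 1.2/cos62.9° = 2.634 m; N'_7 = 28·cos62.9° − 1·2.634 = 10.1; c'Δl = 3.16; W sinα = 24.9
Σc'Δl = 24.0 kN/m; ΣN' = 644.2 kN/m; ΣW sinα = 550.3 kN/m
Resisting = 24.0 + 644.2·tan26.7° = 24.0 + 324.0 = 348.0 kN/m
FS = 348.0 / 550.3 = 0.632

FS = 0.63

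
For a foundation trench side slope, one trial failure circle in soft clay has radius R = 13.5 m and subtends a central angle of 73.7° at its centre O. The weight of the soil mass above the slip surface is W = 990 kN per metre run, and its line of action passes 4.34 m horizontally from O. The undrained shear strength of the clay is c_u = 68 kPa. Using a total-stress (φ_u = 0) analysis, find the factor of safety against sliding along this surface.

FS = 3.71

Taking moments about the centre O, the resisting moment is provided by the undrained shear strength acting along the arc:
Arc length L_a = R·θ = 13.5·(73.7°·π/180) = 13.5·1.2863 = 17.37 m
M_R = c_u·L_a·R = 68·17.37·13.5 = 15941.2 kN·m/m
M_D = W·d = 990·4.34 = 4296.6 kN·m/m
FS = M_R / M_D = 15941.2 / 4296.6 = 3.710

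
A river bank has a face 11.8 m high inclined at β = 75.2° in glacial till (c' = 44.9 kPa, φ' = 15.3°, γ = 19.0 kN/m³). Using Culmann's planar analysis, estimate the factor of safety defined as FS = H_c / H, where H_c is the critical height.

H_c = (4c'/γ) · sinβ cosφ' / [1 − cos(β − φ')]
    = (4·44.9/19.0) · sin75.2°·cos15.3° / [1 − cos59.9°]
    = 9.453 · 0.9326 / 0.4985 = 17.68 m
FS = H_c / H = 17.68 / 11.8 = 1.499

FS = 1.50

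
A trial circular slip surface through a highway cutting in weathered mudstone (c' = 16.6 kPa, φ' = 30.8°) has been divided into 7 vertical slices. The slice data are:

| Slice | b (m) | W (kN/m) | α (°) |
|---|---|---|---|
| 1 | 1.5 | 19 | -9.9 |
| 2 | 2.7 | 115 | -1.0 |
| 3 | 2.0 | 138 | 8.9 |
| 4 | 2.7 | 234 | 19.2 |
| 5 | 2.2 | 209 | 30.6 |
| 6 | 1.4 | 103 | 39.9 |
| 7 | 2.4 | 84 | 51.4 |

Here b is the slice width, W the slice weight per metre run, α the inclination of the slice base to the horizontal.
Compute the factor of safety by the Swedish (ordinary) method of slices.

Ordinary method of slices: FS = Σ[c'·Δl_i + (W_i cosα_i)·tanφ'] / Σ W_i sinα_i, with Δl_i = b_i / cosα_i.
Slice 1: Δl = 1.5/cos(-9.9°) = 1.523 m; N'_1 = 19·cos(-9.9°) = 18.7; c'Δl = 25.28; W sinα = -3.3
Slice 2: Δl = 2.7/cos(-1.0°) = 2.700 m; N'_2 = 115·cos(-1.0°) = 115.0; c'Δl = 44.83; W sinα = -2.0
Slice 3: Δl = 2.0/cos8.9° = 2.024 m; N'_3 = 138·cos8.9° = 136.3; c'Δl = 33.60; W sinα = 21.4
Slice 4: Δl = 2.7/cos19.2° = 2.859 m; N'_4 = 234·cos19.2° = 221.0; c'Δl = 47.46; W sinα = 77.0
Slice 5: Δl = 2.2/cos30.6° = 2.556 m; N'_5 = 209·cos30.6° = 179.9; c'Δl = 42.43; W sinα = 106.4
Slice 6: Δl = 1.4/cos39.9° = 1.825 m; N'_6 = 103·cos39.9° = 79.0; c'Δl = 30.29; W sinα = 66.1
Slice 7: Δl = 2.4/cos51.4° = 3.847 m; N'_7 = 84·cos51.4° = 52.4; c'Δl = 63.86; W sinα = 65.6
Σc'Δl = 287.7 kN/m; ΣN' = 802.3 kN/m; ΣW sinα = 331.1 kN/m
Resisting = 287.7 + 802.3·tan30.8° = 287.7 + 478.3 = 766.0 kN/m
FS = 766.0 / 331.1 = 2.313

FS = 2.31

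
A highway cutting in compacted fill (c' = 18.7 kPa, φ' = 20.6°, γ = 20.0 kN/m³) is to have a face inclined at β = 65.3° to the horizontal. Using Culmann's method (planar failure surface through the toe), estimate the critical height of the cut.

H_c = 11.00 m

Culmann's analysis gives the critical failure plane at α_cr = (β + φ')/2 = (65.3 + 20.6)/2 = 43.0°, and the critical height
H_c = (4c'/γ) · sinβ cosφ' / [1 − cos(β − φ')]
    = (4·18.7/20.0) · sin65.3°·cos20.6° / [1 − cos(44.7°)]
    = 3.740 · 0.9085·0.9361 / [1 − 0.7108]
    = 3.740 · 0.8504 / 0.2892
    = 11.00 m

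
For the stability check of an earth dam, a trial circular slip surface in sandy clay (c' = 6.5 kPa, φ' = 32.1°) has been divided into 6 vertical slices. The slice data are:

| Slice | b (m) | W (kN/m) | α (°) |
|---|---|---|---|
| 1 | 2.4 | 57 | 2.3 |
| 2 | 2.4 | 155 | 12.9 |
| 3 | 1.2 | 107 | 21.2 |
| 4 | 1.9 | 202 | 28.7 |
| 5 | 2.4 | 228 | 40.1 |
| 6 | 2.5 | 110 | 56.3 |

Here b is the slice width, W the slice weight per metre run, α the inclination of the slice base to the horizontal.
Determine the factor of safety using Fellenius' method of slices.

Ordinary method of slices: FS = Σ[c'·Δl_i + (W_i cosα_i)·tanφ'] / Σ W_i sinα_i, with Δl_i = b_i / cosα_i.
Slice 1: Δl = 2.4/cos2.3° = 2.402 m; N'_1 = 57·cos2.3° = 57.0; c'Δl = 15.61; W sinα = 2.3
Slice 2: Δl = 2.4/cos12.9° = 2.462 m; N'_2 = 155·cos12.9° = 151.1; c'Δl = 16.00; W sinα = 34.6
Slice 3: Δl = 1.2/cos21.2° = 1.287 m; N'_3 = 107·cos21.2° = 99.8; c'Δl = 8.37; W sinα = 38.7
Slice 4: Δl = 1.9/cos28.7° = 2.166 m; N'_4 = 202·cos28.7° = 177.2; c'Δl = 14.08; W sinα = 97.0
Slice 5: Δl = 2.4/cos40.1° = 3.138 m; N'_5 = 228·cos40.1° = 174.4; c'Δl = 20.39; W sinα = 146.9
Slice 6: Δl = 2.5/cos56.3° = 4.506 m; N'_6 = 110·cos56.3° = 61.0; c'Δl = 29.29; W sinα = 91.5
Σc'Δl = 103.7 kN/m; ΣN' = 720.4 kN/m; ΣW sinα = 411.0 kN/m
Resisting = 103.7 + 720.4·tan32.1° = 103.7 + 451.9 = 555.7 kN/m
FS = 555.7 / 411.0 = 1.352

FS = 1.35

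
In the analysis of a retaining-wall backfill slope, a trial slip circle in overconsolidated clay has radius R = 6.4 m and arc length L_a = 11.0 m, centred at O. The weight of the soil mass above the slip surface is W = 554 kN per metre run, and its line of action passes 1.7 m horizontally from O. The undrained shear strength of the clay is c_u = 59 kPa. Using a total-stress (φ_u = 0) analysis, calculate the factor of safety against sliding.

FS = 4.41

Taking moments about the centre O, the resisting moment is provided by the undrained shear strength acting along the arc:
M_R = c_u·L_a·R = 59·11.00·6.4 = 4153.6 kN·m/m
M_D = W·d = 554·1.7 = 941.8 kN·m/m
FS = M_R / M_D = 4153.6 / 941.8 = 4.410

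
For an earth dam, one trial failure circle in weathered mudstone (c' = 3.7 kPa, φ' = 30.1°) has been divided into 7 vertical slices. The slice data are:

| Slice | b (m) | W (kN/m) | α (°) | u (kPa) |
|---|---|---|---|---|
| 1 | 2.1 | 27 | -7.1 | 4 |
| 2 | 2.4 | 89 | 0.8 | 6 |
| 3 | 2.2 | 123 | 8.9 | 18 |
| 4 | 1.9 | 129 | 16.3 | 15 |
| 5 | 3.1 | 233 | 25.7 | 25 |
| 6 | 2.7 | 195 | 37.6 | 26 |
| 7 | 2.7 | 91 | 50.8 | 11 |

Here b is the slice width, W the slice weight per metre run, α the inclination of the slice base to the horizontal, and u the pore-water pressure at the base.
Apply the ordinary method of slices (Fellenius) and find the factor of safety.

Ordinary method of slices: FS = Σ[c'·Δl_i + (W_i cosα_i − u_i·Δl_i)·tanφ'] / Σ W_i sinα_i, with Δl_i = b_i / cosα_i.
Slice 1: Δl = 2.1/cos(-7.1°) = 2.116 m; N'_1 = 27·cos(-7.1°) − 4·2.116 = 18.3; c'Δl = 7.83; W sinα = -3.3
Slice 2: Δl = 2.4/cos0.8° = 2.400 m; N'_2 = 89·cos0.8° − 6·2.400 = 74.6; c'Δl = 8.88; W sinα = 1.2
Slice 3: Δl = 2.2/cos8.9° = 2.227 m; N'_3 = 123·cos8.9° − 18·2.227 = 81.4; c'Δl = 8.24; W sinα = 19.0
Slice 4: Δl = 1.9/cos16.3° = 1.980 m; N'_4 = 129·cos16.3° − 15·1.980 = 94.1; c'Δl = 7.32; W sinα = 36.2
Slice 5: Δl = 3.1/cos25.7° = 3.440 m; N'_5 = 233·cos25.7° − 25·3.440 = 123.9; c'Δl = 12.73; W sinα = 101.0
Slice 6: Δl = 2.7/cos37.6° = 3.408 m; N'_6 = 195·cos37.6° − 26·3.408 = 65.9; c'Δl = 12.61; W sinα = 119.0
Slice 7: Δl = 2.7/cos50.8° = 4.272 m; N'_7 = 91·cos50.8° − 11·4.272 = 10.5; c'Δl = 15.81; W sinα = 70.5
Σc'Δl = 73.4 kN/m; ΣN' = 468.8 kN/m; ΣW sinα = 343.7 kN/m
Resisting = 73.4 + 468.8·tan30.1° = 73.4 + 271.8 = 345.2 kN/m
FS = 345.2 / 343.7 = 1.004

FS = 1.00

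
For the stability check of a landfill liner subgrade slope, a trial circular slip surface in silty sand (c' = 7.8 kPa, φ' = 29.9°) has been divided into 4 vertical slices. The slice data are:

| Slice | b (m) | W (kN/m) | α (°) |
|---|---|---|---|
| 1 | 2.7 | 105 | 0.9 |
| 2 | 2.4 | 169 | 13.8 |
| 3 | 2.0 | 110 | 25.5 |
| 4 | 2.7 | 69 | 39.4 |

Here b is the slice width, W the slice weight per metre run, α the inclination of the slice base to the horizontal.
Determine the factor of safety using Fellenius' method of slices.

FS = 2.46

Ordinary method of slices: FS = Σ[c'·Δl_i + (W_i cosα_i)·tanφ'] / Σ W_i sinα_i, with Δl_i = b_i / cosα_i.
Slice 1: Δl = 2.7/cos0.9° = 2.700 m; N'_1 = 105·cos0.9° = 105.0; c'Δl = 21.06; W sinα = 1.6
Slice 2: Δl = 2.4/cos13.8° = 2.471 m; N'_2 = 169·cos13.8° = 164.1; c'Δl = 19.28; W sinα = 40.3
Slice 3: Δl = 2.0/cos25.5° = 2.216 m; N'_3 = 110·cos25.5° = 99.3; c'Δl = 17.28; W sinα = 47.4
Slice 4: Δl = 2.7/cos39.4° = 3.494 m; N'_4 = 69·cos39.4° = 53.3; c'Δl = 27.25; W sinα = 43.8
Σc'Δl = 84.9 kN/m; ΣN' = 421.7 kN/m; ΣW sinα = 133.1 kN/m
Resisting = 84.9 + 421.7·tan29.9° = 84.9 + 242.5 = 327.4 kN/m
FS = 327.4 / 133.1 = 2.459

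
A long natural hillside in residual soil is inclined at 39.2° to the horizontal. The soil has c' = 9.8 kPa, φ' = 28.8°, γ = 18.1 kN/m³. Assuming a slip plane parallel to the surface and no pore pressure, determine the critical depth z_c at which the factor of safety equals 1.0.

z_c = 3.39 m

Setting FS = 1.00 in FS = [c' + γz cos²β tanφ'] / [γz sinβ cosβ] and solving for z:
z = c' / [γ cosβ (FS·sinβ − cosβ·tanφ')]
  = 9.8 / [18.1·cos39.2°·(1.00·sin39.2° − cos39.2°·tan28.8°)]
  = 9.8 / [18.1·0.7749·(1.00·0.6320 − 0.7749·0.5498)]
  = 9.8 / 2.8895 = 3.392 m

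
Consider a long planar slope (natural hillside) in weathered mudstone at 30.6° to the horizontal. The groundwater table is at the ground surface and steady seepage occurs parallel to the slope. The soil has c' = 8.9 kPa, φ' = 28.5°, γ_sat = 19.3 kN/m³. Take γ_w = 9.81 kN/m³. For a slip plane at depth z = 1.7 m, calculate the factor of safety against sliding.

FS = 1.07

With seepage parallel to the slope and the water table at the surface, the effective normal stress on the slip plane uses the buoyant unit weight γ' = γ_sat − γ_w while the driving shear stress uses γ_sat:
FS = [c' + γ' z cos²β tanφ'] / [γ_sat z sinβ cosβ]
γ' = 19.3 − 9.81 = 9.49 kN/m³
Numerator = 8.9 + 9.49·1.7·cos²30.6°·tan28.5° = 8.9 + 9.49·1.7·0.7409·0.5430 = 15.390 kPa
Denominator = 19.3·1.7·sin30.6°·cos30.6° = 19.3·1.7·0.5090·0.8607 = 14.376 kPa
FS = 15.390 / 14.376 = 1.071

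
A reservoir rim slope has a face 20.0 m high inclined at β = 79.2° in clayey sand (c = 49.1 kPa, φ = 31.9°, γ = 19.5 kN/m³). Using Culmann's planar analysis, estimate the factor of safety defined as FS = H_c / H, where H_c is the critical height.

FS = 1.30

H_c = (4c/γ) · sinβ cosφ / [1 − cos(β − φ)]
    = (4·49.1/19.5) · sin79.2°·cos31.9° / [1 − cos47.3°]
    = 10.072 · 0.8339 / 0.3218 = 26.10 m
FS = H_c / H = 26.10 / 20.0 = 1.305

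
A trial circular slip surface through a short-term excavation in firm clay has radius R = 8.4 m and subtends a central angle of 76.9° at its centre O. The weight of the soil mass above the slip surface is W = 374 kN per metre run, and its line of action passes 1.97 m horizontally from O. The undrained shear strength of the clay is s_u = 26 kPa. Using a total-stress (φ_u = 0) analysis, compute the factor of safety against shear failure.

FS = 3.34

Taking moments about the centre O, the resisting moment is provided by the undrained shear strength acting along the arc:
Arc length L_a = R·θ = 8.4·(76.9°·π/180) = 8.4·1.3422 = 11.27 m
M_R = s_u·L_a·R = 26·11.27·8.4 = 2462.3 kN·m/m
M_D = W·d = 374·1.97 = 736.8 kN·m/m
FS = M_R / M_D = 2462.3 / 736.8 = 3.342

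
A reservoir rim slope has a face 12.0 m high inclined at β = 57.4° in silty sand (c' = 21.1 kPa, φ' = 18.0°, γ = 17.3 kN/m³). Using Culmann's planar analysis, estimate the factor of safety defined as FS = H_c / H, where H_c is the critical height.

H_c = (4c'/γ) · sinβ cosφ' / [1 − cos(β − φ')]
    = (4·21.1/17.3) · sin57.4°·cos18.0° / [1 − cos39.4°]
    = 4.879 · 0.8012 / 0.2273 = 17.20 m
FS = H_c / H = 17.20 / 12.0 = 1.433

FS = 1.43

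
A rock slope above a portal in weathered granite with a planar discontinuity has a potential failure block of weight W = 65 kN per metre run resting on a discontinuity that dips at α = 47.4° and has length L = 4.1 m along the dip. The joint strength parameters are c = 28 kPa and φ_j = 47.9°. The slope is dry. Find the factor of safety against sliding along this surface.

FS = 3.42

Resolving the block weight along and normal to the plane and applying the Mohr–Coulomb strength on the joint:
N' = W cosα = 65·cos47.4° = 44.0 kN/m
Driving force T = W sinα = 65·sin47.4° = 47.8 kN/m
Resisting force R = c·L + N'·tanφ_j = 28·4.1 + 44.0·tan47.9° = 114.8 + 48.7 = 163.5 kN/m
FS = R / T = 163.5 / 47.8 = 3.417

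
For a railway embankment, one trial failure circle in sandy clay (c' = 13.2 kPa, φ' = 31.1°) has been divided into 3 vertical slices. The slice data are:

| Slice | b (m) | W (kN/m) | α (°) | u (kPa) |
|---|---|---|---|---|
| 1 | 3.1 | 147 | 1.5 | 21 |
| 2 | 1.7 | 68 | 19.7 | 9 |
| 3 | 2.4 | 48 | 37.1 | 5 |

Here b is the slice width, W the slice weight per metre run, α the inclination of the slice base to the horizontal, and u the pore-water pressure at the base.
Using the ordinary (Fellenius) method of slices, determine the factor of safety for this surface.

Ordinary method of slices: FS = Σ[c'·Δl_i + (W_i cosα_i − u_i·Δl_i)·tanφ'] / Σ W_i sinα_i, with Δl_i = b_i / cosα_i.
Slice 1: Δl = 3.1/cos1.5° = 3.101 m; N'_1 = 147·cos1.5° − 21·3.101 = 81.8; c'Δl = 40.93; W sinα = 3.8
Slice 2: Δl = 1.7/cos19.7° = 1.806 m; N'_2 = 68·cos19.7° − 9·1.806 = 47.8; c'Δl = 23.84; W sinα = 22.9
Slice 3: Δl = 2.4/cos37.1° = 3.009 m; N'_3 = 48·cos37.1° − 5·3.009 = 23.2; c'Δl = 39.72; W sinα = 29.0
Σc'Δl = 104.5 kN/m; ΣN' = 152.8 kN/m; ΣW sinα = 55.7 kN/m
Resisting = 104.5 + 152.8·tan31.1° = 104.5 + 92.2 = 196.7 kN/m
FS = 196.7 / 55.7 = 3.530

FS = 3.53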